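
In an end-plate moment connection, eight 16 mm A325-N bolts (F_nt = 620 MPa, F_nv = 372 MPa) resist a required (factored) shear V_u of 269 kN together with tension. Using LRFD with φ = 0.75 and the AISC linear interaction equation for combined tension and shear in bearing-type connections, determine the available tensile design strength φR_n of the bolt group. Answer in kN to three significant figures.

A_b = π·16²/4 = 201.1 mm²; f_rv = 269 × 1000 / (8 × 201.1) = 167.2 MPa.
F'_nt = 1.3 F_nt − (F_nt / φF_nv) f_rv = 1.3·620 − (620/(0.75·372))·167.2 = 434.4 MPa, capped at F_nt → F'_nt = 434.4 MPa.
R_n = F'_nt · A_b · n = 434.4 × 201.1 × 8 / 1000 = 698.7 kN.
Design strength φR_n = 0.75 × 698.7 = 524 kN.

524 kN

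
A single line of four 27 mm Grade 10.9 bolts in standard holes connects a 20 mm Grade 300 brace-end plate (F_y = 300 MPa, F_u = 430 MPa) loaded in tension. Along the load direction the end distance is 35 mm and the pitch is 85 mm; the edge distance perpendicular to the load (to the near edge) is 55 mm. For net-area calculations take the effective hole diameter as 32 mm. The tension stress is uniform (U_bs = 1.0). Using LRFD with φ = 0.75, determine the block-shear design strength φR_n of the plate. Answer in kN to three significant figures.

Shear plane L_v = 35 + 3·85 = 290 mm; A_gv = 290 × 20 = 5800 mm².
A_nv = (290 − 3.5·32) × 20 = 3560 mm².
A_nt = (55 − 0.5·32) × 20 = 780 mm².
0.6 F_u A_nv = 918.5 kN; 0.6 F_y A_gv = 1044 kN → shear rupture governs the shear term.
R_n = 918.5 + 1.0 × 430 × 780 / 1000 = 1254 kN.
Design strength φR_n = 0.75 × 1254 = 940 kN.

940 kN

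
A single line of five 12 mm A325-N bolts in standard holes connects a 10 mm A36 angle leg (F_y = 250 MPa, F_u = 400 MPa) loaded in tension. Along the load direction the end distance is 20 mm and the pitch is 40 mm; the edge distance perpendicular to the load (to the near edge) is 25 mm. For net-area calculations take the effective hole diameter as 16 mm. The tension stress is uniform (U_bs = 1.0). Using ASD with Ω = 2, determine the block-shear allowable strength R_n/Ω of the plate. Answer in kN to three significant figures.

Shear plane L_v = 20 + 4·40 = 180 mm; A_gv = 180 × 10 = 1800 mm².
A_nv = (180 − 4.5·16) × 10 = 1080 mm².
A_nt = (25 − 0.5·16) × 10 = 170 mm².
0.6 F_u A_nv = 259.2 kN; 0.6 F_y A_gv = 270 kN → shear rupture governs the shear term.
R_n = 259.2 + 1.0 × 400 × 170 / 1000 = 327.2 kN.
Allowable strength R_n/Ω = 327.2 / 2 = 164 kN.

164 kN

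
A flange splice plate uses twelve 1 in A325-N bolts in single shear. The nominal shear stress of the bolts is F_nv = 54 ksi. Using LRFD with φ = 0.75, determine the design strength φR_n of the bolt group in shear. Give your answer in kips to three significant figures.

382 kips

A_b = π × 1² / 4 = 0.7854 in².
R_n = F_nv · A_b · n · n_s = 54 × 0.7854 × 12 × 1 = 508.9 kips.
Design strength φR_n = 0.75 × 508.9 = 382 kips.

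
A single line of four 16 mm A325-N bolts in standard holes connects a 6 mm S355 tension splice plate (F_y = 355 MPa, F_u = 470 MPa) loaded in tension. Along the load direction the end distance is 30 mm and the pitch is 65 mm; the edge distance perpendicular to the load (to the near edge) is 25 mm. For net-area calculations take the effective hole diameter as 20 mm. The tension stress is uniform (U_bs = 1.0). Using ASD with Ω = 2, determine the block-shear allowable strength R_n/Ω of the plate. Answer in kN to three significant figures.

152 kN

Shear plane L_v = 30 + 3·65 = 225 mm; A_gv = 225 × 6 = 1350 mm².
A_nv = (225 − 3.5·20) × 6 = 930 mm².
A_nt = (25 − 0.5·20) × 6 = 90 mm².
0.6 F_u A_nv = 262.3 kN; 0.6 F_y A_gv = 287.6 kN → shear rupture governs the shear term.
R_n = 262.3 + 1.0 × 470 × 90 / 1000 = 304.6 kN.
Allowable strength R_n/Ω = 304.6 / 2 = 152 kN.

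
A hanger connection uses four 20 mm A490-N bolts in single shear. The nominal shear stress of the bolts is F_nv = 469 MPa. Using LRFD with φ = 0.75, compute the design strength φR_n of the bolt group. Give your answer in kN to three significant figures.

A_b = π × 20² / 4 = 314.2 mm².
R_n = F_nv · A_b · n · n_s = 469 × 314.2 × 4 × 1 / 1000 = 589.4 kN.
Design strength φR_n = 0.75 × 589.4 = 442 kN.

442 kN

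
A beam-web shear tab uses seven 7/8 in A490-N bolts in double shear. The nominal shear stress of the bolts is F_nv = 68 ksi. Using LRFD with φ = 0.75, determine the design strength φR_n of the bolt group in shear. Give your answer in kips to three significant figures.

A_b = π × 0.875² / 4 = 0.6013 in².
R_n = F_nv · A_b · n · n_s = 68 × 0.6013 × 7 × 2 = 572.5 kips.
Design strength φR_n = 0.75 × 572.5 = 429 kips.

429 kips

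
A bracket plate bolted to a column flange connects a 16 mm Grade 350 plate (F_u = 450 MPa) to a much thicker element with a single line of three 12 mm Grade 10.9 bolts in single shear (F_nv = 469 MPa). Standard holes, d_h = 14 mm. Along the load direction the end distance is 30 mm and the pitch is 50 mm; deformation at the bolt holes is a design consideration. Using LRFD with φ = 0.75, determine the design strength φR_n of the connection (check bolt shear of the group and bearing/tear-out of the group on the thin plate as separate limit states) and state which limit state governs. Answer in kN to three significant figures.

Bolt shear: A_b = π·12²/4 = 113.1 mm²; R_n = 469 × 113.1 × 3 × 1 / 1000 = 159.1 kN → 0.75 × 159.1 = 119 kN.
Bearing (1.2 l_c t F_u ≤ 2.4 d t F_u): upper limit = 2.4·12·16·450 / 1000 = 207.4 kN.
  Edge l_c = 30 − 14/2 = 23 → r_n = 198.7 kN; interior l_c = 50 − 14 = 36 → r_n = 207.4 kN.
  R_n,bearing = 1·198.7 + 2·207.4 = 613.4 kN → 0.75 × 613.4 = 460 kN.
Bolt shear governs: 119 kN.

119 kN (bolt shear governs)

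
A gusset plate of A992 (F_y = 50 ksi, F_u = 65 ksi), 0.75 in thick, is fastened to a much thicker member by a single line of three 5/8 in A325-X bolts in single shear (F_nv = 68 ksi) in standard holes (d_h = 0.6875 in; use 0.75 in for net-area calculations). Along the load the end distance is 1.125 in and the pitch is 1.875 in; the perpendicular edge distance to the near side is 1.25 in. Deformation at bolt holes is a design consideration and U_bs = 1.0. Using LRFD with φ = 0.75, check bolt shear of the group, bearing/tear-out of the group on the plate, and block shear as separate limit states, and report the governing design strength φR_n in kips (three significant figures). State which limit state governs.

46.9 kips (bolt shear governs)

Bolt shear: A_b = π·0.625²/4 = 0.3068 in²; R_n = 68 × 0.3068 × 3 × 1 = 62.59 kips → 0.75 × 62.59 = 46.9 kips.
Bearing: edge l_c = 0.7812, r_n = 45.7 kips; interior l_c = 1.188, r_n = 69.47 kips; R_n = 45.7 + 2·69.47 = 184.6 kips → 138 kips.
Block shear: A_gv = 3.656, A_nv = 2.25, A_nt = 0.6562 in²; R_n = min(0.6F_uA_nv, 0.6F_yA_gv) + U_bs·F_u·A_nt = 130.4 kips → 97.8 kips.
Bolt shear governs: 46.9 kips.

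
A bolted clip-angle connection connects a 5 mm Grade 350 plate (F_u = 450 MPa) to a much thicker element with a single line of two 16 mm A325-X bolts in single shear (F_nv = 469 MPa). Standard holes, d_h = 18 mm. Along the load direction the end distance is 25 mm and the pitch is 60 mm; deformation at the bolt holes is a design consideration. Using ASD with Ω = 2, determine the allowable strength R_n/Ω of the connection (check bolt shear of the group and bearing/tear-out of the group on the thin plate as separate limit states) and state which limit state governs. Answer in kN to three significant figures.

Bolt shear: A_b = π·16²/4 = 201.1 mm²; R_n = 469 × 201.1 × 2 × 1 / 1000 = 188.6 kN → 188.6 / 2 = 94.3 kN.
Bearing (1.2 l_c t F_u ≤ 2.4 d t F_u): upper limit = 2.4·16·5·450 / 1000 = 86.4 kN.
  Edge l_c = 25 − 18/2 = 16 → r_n = 43.2 kN; interior l_c = 60 − 18 = 42 → r_n = 86.4 kN.
  R_n,bearing = 1·43.2 + 1·86.4 = 129.6 kN → 129.6 / 2 = 64.8 kN.
Bearing governs: 64.8 kN.

64.8 kN (bearing governs)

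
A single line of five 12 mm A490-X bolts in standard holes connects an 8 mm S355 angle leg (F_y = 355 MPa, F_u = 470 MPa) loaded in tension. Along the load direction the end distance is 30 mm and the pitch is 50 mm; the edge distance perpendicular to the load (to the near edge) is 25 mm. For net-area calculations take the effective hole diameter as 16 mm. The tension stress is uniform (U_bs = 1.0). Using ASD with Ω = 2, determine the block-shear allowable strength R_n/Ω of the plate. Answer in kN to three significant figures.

Shear plane L_v = 30 + 4·50 = 230 mm; A_gv = 230 × 8 = 1840 mm².
A_nv = (230 − 4.5·16) × 8 = 1264 mm².
A_nt = (25 − 0.5·16) × 8 = 136 mm².
0.6 F_u A_nv = 356.4 kN; 0.6 F_y A_gv = 391.9 kN → shear rupture governs the shear term.
R_n = 356.4 + 1.0 × 470 × 136 / 1000 = 420.4 kN.
Allowable strength R_n/Ω = 420.4 / 2 = 210 kN.

210 kN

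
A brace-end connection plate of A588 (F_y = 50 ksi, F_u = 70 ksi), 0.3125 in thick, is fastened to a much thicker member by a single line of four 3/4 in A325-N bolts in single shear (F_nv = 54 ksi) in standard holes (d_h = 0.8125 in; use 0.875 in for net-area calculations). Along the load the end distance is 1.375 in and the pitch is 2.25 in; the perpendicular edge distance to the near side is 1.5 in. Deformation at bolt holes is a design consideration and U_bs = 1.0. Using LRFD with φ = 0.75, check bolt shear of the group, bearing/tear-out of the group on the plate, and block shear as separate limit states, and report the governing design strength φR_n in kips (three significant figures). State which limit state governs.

67.3 kips (block shear governs)

Bolt shear: A_b = π·0.75²/4 = 0.4418 in²; R_n = 54 × 0.4418 × 4 × 1 = 95.43 kips → 0.75 × 95.43 = 71.6 kips.
Bearing: edge l_c = 0.9688, r_n = 25.43 kips; interior l_c = 1.438, r_n = 37.73 kips; R_n = 25.43 + 3·37.73 = 138.6 kips → 104 kips.
Block shear: A_gv = 2.539, A_nv = 1.582, A_nt = 0.332 in²; R_n = min(0.6F_uA_nv, 0.6F_yA_gv) + U_bs·F_u·A_nt = 89.69 kips → 67.3 kips.
Block shear governs: 67.3 kips.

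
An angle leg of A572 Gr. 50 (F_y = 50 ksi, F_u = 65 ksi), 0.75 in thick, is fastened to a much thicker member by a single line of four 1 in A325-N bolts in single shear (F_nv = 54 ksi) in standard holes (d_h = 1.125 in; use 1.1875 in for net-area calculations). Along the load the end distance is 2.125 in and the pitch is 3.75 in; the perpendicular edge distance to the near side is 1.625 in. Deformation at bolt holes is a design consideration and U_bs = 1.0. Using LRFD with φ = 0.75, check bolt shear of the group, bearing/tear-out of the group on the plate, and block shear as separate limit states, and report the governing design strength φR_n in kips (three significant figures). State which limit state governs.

127 kips (bolt shear governs)

Bolt shear: A_b = π·1²/4 = 0.7854 in²; R_n = 54 × 0.7854 × 4 × 1 = 169.6 kips → 0.75 × 169.6 = 127 kips.
Bearing: edge l_c = 1.562, r_n = 91.41 kips; interior l_c = 2.625, r_n = 117 kips; R_n = 91.41 + 3·117 = 442.4 kips → 332 kips.
Block shear: A_gv = 10.03, A_nv = 6.914, A_nt = 0.7734 in²; R_n = min(0.6F_uA_nv, 0.6F_yA_gv) + U_bs·F_u·A_nt = 319.9 kips → 240 kips.
Bolt shear governs: 127 kips.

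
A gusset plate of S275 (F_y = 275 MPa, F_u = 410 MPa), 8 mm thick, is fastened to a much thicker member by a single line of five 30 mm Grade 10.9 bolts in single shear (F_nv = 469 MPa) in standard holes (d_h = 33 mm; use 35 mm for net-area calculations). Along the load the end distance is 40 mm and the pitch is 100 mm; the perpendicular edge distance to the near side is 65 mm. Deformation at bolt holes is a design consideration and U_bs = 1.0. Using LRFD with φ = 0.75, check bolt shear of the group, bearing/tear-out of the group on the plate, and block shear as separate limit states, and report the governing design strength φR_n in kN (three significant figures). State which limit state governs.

Bolt shear: A_b = π·30²/4 = 706.9 mm²; R_n = 469 × 706.9 × 5 × 1 / 1000 = 1658 kN → 0.75 × 1658 = 1240 kN.
Bearing: edge l_c = 23.5, r_n = 92.5 kN; interior l_c = 67, r_n = 236.2 kN; R_n = 92.5 + 4·236.2 = 1037 kN → 778 kN.
Block shear: A_gv = 3520, A_nv = 2260, A_nt = 380 mm²; R_n = min(0.6F_uA_nv, 0.6F_yA_gv) + U_bs·F_u·A_nt = 711.8 kN → 534 kN.
Block shear governs: 534 kN.

534 kN (block shear governs)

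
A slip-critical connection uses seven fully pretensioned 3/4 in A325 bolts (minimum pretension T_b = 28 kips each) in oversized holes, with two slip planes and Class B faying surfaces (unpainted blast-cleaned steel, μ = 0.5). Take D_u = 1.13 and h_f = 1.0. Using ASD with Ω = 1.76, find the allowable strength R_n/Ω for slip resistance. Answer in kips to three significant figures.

R_n = μ · D_u · h_f · T_b · n_s · n_b = 0.5 × 1.13 × 1.0 × 28 × 2 × 7 = 221.5 kips.
Allowable strength R_n/Ω = 221.5 / 1.76 = 126 kips.

126 kips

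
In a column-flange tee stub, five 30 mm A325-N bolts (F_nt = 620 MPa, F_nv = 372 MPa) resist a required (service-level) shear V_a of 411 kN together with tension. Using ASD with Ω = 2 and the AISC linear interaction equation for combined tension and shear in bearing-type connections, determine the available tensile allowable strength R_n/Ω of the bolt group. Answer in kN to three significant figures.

A_b = π·30²/4 = 706.9 mm²; f_rv = 411 × 1000 / (5 × 706.9) = 116.3 MPa.
F'_nt = 1.3 F_nt − (Ω F_nt / F_nv) f_rv = 1.3·620 − (2·620/372)·116.3 = 418.4 MPa, capped at F_nt → F'_nt = 418.4 MPa.
R_n = F'_nt · A_b · n = 418.4 × 706.9 × 5 / 1000 = 1479 kN.
Allowable strength R_n/Ω = 1479 / 2 = 739 kN.

739 kN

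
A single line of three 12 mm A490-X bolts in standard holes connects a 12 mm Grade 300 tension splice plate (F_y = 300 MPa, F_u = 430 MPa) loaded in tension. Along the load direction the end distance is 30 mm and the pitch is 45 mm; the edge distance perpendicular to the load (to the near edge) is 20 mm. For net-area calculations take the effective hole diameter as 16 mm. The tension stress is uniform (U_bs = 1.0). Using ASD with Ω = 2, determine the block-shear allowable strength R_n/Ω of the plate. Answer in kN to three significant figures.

155 kN

Shear plane L_v = 30 + 2·45 = 120 mm; A_gv = 120 × 12 = 1440 mm².
A_nv = (120 − 2.5·16) × 12 = 960 mm².
A_nt = (20 − 0.5·16) × 12 = 144 mm².
0.6 F_u A_nv = 247.7 kN; 0.6 F_y A_gv = 259.2 kN → shear rupture governs the shear term.
R_n = 247.7 + 1.0 × 430 × 144 / 1000 = 309.6 kN.
Allowable strength R_n/Ω = 309.6 / 2 = 155 kN.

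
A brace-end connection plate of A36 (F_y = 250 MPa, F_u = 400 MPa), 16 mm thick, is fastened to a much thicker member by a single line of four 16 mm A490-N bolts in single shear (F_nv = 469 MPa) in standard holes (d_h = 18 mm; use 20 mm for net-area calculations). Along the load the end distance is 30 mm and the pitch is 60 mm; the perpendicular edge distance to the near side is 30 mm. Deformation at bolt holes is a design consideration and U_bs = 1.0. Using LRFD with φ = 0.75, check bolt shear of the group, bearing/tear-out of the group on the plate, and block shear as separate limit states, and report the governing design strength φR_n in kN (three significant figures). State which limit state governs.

283 kN (bolt shear governs)

Bolt shear: A_b = π·16²/4 = 201.1 mm²; R_n = 469 × 201.1 × 4 × 1 / 1000 = 377.2 kN → 0.75 × 377.2 = 283 kN.
Bearing: edge l_c = 21, r_n = 161.3 kN; interior l_c = 42, r_n = 245.8 kN; R_n = 161.3 + 3·245.8 = 898.6 kN → 674 kN.
Block shear: A_gv = 3360, A_nv = 2240, A_nt = 320 mm²; R_n = min(0.6F_uA_nv, 0.6F_yA_gv) + U_bs·F_u·A_nt = 632 kN → 474 kN.
Bolt shear governs: 283 kN.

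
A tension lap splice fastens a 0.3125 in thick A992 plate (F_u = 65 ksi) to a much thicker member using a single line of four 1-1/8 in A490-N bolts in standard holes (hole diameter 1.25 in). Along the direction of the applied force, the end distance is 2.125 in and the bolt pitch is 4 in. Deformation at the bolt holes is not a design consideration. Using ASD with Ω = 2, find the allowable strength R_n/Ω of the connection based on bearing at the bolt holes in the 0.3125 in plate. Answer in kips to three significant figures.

Per bolt r_n = 1.5 l_c t F_u ≤ 3.0 d t F_u; upper limit = 3.0 × 1.125 × 0.3125 × 65 = 68.55 kips.
Edge bolt: l_c = 2.125 − 1.25/2 = 1.5 in → 1.5 × 1.5 × 0.3125 × 65 = 45.7 → r_n = 45.7 kips.
Interior bolts: l_c = 4 − 1.25 = 2.75 in → 1.5 × 2.75 × 0.3125 × 65 = 83.79 → r_n = 68.55 kips.
R_n = 1 × 45.7 + 3 × 68.55 = 251.4 kips.
Allowable strength R_n/Ω = 251.4 / 2 = 126 kips.

126 kips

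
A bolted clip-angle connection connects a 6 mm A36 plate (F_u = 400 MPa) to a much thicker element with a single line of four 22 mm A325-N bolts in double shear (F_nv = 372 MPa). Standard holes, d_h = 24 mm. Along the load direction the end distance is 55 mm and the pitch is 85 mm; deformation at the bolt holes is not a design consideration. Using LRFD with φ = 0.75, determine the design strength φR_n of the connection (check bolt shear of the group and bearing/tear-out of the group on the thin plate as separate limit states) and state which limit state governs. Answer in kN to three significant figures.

472 kN (bearing governs)

Bolt shear: A_b = π·22²/4 = 380.1 mm²; R_n = 372 × 380.1 × 4 × 2 / 1000 = 1131 kN → 0.75 × 1131 = 848 kN.
Bearing (1.5 l_c t F_u ≤ 3.0 d t F_u): upper limit = 3.0·22·6·400 / 1000 = 158.4 kN.
  Edge l_c = 55 − 24/2 = 43 → r_n = 154.8 kN; interior l_c = 85 − 24 = 61 → r_n = 158.4 kN.
  R_n,bearing = 1·154.8 + 3·158.4 = 630 kN → 0.75 × 630 = 472 kN.
Bearing governs: 472 kN.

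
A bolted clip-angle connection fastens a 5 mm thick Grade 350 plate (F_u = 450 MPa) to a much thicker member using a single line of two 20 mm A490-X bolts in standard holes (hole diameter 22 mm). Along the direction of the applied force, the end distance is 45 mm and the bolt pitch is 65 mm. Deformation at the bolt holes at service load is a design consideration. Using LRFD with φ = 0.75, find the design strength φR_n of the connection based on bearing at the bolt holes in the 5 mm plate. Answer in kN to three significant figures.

Per bolt r_n = 1.2 l_c t F_u ≤ 2.4 d t F_u; upper limit = 2.4 × 20 × 5 × 450 / 1000 = 108 kN.
Edge bolt: l_c = 45 − 22/2 = 34 mm → 1.2 × 34 × 5 × 450 / 1000 = 91.8 → r_n = 91.8 kN.
Interior bolts: l_c = 65 − 22 = 43 mm → 1.2 × 43 × 5 × 450 / 1000 = 116.1 → r_n = 108 kN.
R_n = 1 × 91.8 + 1 × 108 = 199.8 kN.
Design strength φR_n = 0.75 × 199.8 = 150 kN.

150 kN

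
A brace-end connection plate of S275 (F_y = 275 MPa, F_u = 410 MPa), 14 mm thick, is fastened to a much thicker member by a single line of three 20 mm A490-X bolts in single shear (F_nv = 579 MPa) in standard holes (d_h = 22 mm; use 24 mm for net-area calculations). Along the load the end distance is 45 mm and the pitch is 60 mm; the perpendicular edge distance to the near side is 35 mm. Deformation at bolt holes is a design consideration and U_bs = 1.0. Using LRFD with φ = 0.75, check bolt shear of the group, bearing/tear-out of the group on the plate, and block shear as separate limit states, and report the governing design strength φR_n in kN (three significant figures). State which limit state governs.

Bolt shear: A_b = π·20²/4 = 314.2 mm²; R_n = 579 × 314.2 × 3 × 1 / 1000 = 545.7 kN → 0.75 × 545.7 = 409 kN.
Bearing: edge l_c = 34, r_n = 234.2 kN; interior l_c = 38, r_n = 261.7 kN; R_n = 234.2 + 2·261.7 = 757.7 kN → 568 kN.
Block shear: A_gv = 2310, A_nv = 1470, A_nt = 322 mm²; R_n = min(0.6F_uA_nv, 0.6F_yA_gv) + U_bs·F_u·A_nt = 493.6 kN → 370 kN.
Block shear governs: 370 kN.

370 kN (block shear governs)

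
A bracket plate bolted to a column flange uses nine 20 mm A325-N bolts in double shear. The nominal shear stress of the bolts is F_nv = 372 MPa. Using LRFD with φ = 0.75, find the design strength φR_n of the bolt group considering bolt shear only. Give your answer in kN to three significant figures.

1580 kN

A_b = π × 20² / 4 = 314.2 mm².
R_n = F_nv · A_b · n · n_s = 372 × 314.2 × 9 × 2 / 1000 = 2104 kN.
Design strength φR_n = 0.75 × 2104 = 1580 kN.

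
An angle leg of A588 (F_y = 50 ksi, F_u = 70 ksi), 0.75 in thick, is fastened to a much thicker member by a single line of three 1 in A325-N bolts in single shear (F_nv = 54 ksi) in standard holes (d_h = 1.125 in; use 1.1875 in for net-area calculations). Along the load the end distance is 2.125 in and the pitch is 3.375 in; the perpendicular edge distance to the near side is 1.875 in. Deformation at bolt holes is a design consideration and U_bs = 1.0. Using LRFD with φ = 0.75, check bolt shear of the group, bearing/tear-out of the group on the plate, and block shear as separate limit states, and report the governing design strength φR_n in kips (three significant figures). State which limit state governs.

95.4 kips (bolt shear governs)

Bolt shear: A_b = π·1²/4 = 0.7854 in²; R_n = 54 × 0.7854 × 3 × 1 = 127.2 kips → 0.75 × 127.2 = 95.4 kips.
Bearing: edge l_c = 1.562, r_n = 98.44 kips; interior l_c = 2.25, r_n = 126 kips; R_n = 98.44 + 2·126 = 350.4 kips → 263 kips.
Block shear: A_gv = 6.656, A_nv = 4.43, A_nt = 0.9609 in²; R_n = min(0.6F_uA_nv, 0.6F_yA_gv) + U_bs·F_u·A_nt = 253.3 kips → 190 kips.
Bolt shear governs: 95.4 kips.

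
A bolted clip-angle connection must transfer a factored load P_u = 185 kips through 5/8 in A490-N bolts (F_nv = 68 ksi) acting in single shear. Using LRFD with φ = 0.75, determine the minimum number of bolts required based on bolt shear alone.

12 bolts

A_b = π·0.625²/4 = 0.3068 in².
Per-bolt design strength φR_n = 0.75 × 68 × 0.3068 × 1 = 15.65 kips.
n ≥ 185 / 15.65 = 11.82 → use 12 bolts.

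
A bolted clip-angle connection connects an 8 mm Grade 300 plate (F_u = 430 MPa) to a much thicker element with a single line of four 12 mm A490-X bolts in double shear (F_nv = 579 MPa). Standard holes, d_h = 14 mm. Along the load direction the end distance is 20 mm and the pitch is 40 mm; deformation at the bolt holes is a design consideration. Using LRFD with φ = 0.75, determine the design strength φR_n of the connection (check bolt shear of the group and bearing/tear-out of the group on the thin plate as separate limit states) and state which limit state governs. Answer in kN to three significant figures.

263 kN (bearing governs)

Bolt shear: A_b = π·12²/4 = 113.1 mm²; R_n = 579 × 113.1 × 4 × 2 / 1000 = 523.9 kN → 0.75 × 523.9 = 393 kN.
Bearing (1.2 l_c t F_u ≤ 2.4 d t F_u): upper limit = 2.4·12·8·430 / 1000 = 99.07 kN.
  Edge l_c = 20 − 14/2 = 13 → r_n = 53.66 kN; interior l_c = 40 − 14 = 26 → r_n = 99.07 kN.
  R_n,bearing = 1·53.66 + 3·99.07 = 350.9 kN → 0.75 × 350.9 = 263 kN.
Bearing governs: 263 kN.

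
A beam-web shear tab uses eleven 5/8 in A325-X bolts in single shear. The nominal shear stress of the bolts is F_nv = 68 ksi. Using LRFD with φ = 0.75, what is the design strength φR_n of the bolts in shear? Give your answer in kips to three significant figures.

172 kips

A_b = π × 0.625² / 4 = 0.3068 in².
R_n = F_nv · A_b · n · n_s = 68 × 0.3068 × 11 × 1 = 229.5 kips.
Design strength φR_n = 0.75 × 229.5 = 172 kips.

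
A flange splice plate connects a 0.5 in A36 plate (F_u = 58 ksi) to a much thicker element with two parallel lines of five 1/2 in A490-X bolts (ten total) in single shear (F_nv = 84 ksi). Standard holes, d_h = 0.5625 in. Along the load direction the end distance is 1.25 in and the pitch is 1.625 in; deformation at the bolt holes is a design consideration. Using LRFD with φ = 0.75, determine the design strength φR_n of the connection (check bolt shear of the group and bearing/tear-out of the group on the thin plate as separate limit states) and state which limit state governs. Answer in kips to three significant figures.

Bolt shear: A_b = π·0.5²/4 = 0.1963 in²; R_n = 84 × 0.1963 × 10 × 1 = 164.9 kips → 0.75 × 164.9 = 124 kips.
Bearing (1.2 l_c t F_u ≤ 2.4 d t F_u): upper limit = 2.4·0.5·0.5·58 = 34.8 kips.
  Edge l_c = 1.25 − 0.5625/2 = 0.9688 → r_n = 33.71 kips; interior l_c = 1.625 − 0.5625 = 1.062 → r_n = 34.8 kips.
  R_n,bearing = 2·33.71 + 8·34.8 = 345.8 kips → 0.75 × 345.8 = 259 kips.
Bolt shear governs: 124 kips.

124 kips (bolt shear governs)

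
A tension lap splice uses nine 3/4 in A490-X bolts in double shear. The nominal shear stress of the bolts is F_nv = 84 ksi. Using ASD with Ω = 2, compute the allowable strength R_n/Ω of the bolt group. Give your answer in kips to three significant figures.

334 kips

A_b = π × 0.75² / 4 = 0.4418 in².
R_n = F_nv · A_b · n · n_s = 84 × 0.4418 × 9 × 2 = 668 kips.
Allowable strength R_n/Ω = 668 / 2 = 334 kips.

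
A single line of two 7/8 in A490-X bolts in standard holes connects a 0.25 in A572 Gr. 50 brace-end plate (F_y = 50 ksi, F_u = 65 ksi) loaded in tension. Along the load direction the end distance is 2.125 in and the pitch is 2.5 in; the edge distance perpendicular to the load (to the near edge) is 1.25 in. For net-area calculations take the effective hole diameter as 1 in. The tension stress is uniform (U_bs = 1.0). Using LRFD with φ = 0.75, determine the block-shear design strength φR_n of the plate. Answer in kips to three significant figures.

32 kips

Shear plane L_v = 2.125 + 1·2.5 = 4.625 in; A_gv = 4.625 × 0.25 = 1.156 in².
A_nv = (4.625 − 1.5·1) × 0.25 = 0.7812 in².
A_nt = (1.25 − 0.5·1) × 0.25 = 0.1875 in².
0.6 F_u A_nv = 30.47 kips; 0.6 F_y A_gv = 34.69 kips → shear rupture governs the shear term.
R_n = 30.47 + 1.0 × 65 × 0.1875 = 42.66 kips.
Design strength φR_n = 0.75 × 42.66 = 32 kips.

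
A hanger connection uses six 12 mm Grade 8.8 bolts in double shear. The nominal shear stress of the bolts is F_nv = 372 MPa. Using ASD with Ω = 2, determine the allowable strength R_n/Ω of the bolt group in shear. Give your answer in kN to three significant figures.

A_b = π × 12² / 4 = 113.1 mm².
R_n = F_nv · A_b · n · n_s = 372 × 113.1 × 6 × 2 / 1000 = 504.9 kN.
Allowable strength R_n/Ω = 504.9 / 2 = 252 kN.

252 kN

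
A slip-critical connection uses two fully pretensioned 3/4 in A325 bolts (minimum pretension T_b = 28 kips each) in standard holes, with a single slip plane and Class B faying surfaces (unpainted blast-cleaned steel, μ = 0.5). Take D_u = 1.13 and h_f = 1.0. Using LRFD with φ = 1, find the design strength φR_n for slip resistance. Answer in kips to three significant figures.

R_n = μ · D_u · h_f · T_b · n_s · n_b = 0.5 × 1.13 × 1.0 × 28 × 1 × 2 = 31.64 kips.
Design strength φR_n = 1 × 31.64 = 31.6 kips.

31.6 kips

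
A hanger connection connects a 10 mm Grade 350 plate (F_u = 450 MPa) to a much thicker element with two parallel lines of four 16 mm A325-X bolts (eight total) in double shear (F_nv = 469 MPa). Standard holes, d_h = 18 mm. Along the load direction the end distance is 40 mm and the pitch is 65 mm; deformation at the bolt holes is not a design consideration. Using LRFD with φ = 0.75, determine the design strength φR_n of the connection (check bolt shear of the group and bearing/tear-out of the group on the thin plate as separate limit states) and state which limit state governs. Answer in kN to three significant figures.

Bolt shear: A_b = π·16²/4 = 201.1 mm²; R_n = 469 × 201.1 × 8 × 2 / 1000 = 1509 kN → 0.75 × 1509 = 1130 kN.
Bearing (1.5 l_c t F_u ≤ 3.0 d t F_u): upper limit = 3.0·16·10·450 / 1000 = 216 kN.
  Edge l_c = 40 − 18/2 = 31 → r_n = 209.2 kN; interior l_c = 65 − 18 = 47 → r_n = 216 kN.
  R_n,bearing = 2·209.2 + 6·216 = 1714 kN → 0.75 × 1714 = 1290 kN.
Bolt shear governs: 1130 kN.

1130 kN (bolt shear governs)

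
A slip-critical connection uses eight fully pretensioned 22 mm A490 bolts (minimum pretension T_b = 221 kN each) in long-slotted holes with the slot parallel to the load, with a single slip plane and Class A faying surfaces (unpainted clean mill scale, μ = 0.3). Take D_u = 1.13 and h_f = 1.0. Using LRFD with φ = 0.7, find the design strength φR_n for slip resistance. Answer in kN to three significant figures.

420 kN

R_n = μ · D_u · h_f · T_b · n_s · n_b = 0.3 × 1.13 × 1.0 × 221 × 1 × 8 = 599.4 kN.
Design strength φR_n = 0.7 × 599.4 = 420 kN.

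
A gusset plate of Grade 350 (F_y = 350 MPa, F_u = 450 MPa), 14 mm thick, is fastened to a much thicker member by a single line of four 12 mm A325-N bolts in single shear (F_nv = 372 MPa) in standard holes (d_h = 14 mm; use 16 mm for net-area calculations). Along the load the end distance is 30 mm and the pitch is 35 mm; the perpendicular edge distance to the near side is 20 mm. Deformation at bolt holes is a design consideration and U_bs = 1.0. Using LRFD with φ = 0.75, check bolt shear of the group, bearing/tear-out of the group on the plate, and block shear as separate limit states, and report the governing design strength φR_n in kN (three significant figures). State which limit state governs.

126 kN (bolt shear governs)

Bolt shear: A_b = π·12²/4 = 113.1 mm²; R_n = 372 × 113.1 × 4 × 1 / 1000 = 168.3 kN → 0.75 × 168.3 = 126 kN.
Bearing: edge l_c = 23, r_n = 173.9 kN; interior l_c = 21, r_n = 158.8 kN; R_n = 173.9 + 3·158.8 = 650.2 kN → 488 kN.
Block shear: A_gv = 1890, A_nv = 1106, A_nt = 168 mm²; R_n = min(0.6F_uA_nv, 0.6F_yA_gv) + U_bs·F_u·A_nt = 374.2 kN → 281 kN.
Bolt shear governs: 126 kN.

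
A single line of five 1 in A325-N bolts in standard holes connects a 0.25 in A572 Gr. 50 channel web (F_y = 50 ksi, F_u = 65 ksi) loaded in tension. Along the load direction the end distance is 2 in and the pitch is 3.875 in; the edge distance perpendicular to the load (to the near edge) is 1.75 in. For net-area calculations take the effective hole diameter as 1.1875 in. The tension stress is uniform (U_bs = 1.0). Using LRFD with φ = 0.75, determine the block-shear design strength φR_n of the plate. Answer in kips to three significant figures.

Shear plane L_v = 2 + 4·3.875 = 17.5 in; A_gv = 17.5 × 0.25 = 4.375 in².
A_nv = (17.5 − 4.5·1.1875) × 0.25 = 3.039 in².
A_nt = (1.75 − 0.5·1.1875) × 0.25 = 0.2891 in².
0.6 F_u A_nv = 118.5 kips; 0.6 F_y A_gv = 131.2 kips → shear rupture governs the shear term.
R_n = 118.5 + 1.0 × 65 × 0.2891 = 137.3 kips.
Design strength φR_n = 0.75 × 137.3 = 103 kips.

103 kips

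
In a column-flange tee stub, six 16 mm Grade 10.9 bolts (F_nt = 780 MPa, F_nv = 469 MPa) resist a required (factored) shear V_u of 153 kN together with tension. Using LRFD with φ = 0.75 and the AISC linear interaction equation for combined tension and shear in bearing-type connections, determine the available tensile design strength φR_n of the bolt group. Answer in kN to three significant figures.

663 kN

A_b = π·16²/4 = 201.1 mm²; f_rv = 153 × 1000 / (6 × 201.1) = 126.8 MPa.
F'_nt = 1.3 F_nt − (F_nt / φF_nv) f_rv = 1.3·780 − (780/(0.75·469))·126.8 = 732.8 MPa, capped at F_nt → F'_nt = 732.8 MPa.
R_n = F'_nt · A_b · n = 732.8 × 201.1 × 6 / 1000 = 884 kN.
Design strength φR_n = 0.75 × 884 = 663 kN.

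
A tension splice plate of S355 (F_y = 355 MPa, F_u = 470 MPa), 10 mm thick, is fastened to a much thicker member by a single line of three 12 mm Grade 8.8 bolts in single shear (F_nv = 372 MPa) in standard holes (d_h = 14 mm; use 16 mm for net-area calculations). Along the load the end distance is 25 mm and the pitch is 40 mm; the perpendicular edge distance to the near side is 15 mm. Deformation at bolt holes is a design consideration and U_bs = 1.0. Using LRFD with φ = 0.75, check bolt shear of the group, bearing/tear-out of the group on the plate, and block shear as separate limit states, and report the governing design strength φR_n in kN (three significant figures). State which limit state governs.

94.7 kN (bolt shear governs)

Bolt shear: A_b = π·12²/4 = 113.1 mm²; R_n = 372 × 113.1 × 3 × 1 / 1000 = 126.2 kN → 0.75 × 126.2 = 94.7 kN.
Bearing: edge l_c = 18, r_n = 101.5 kN; interior l_c = 26, r_n = 135.4 kN; R_n = 101.5 + 2·135.4 = 372.2 kN → 279 kN.
Block shear: A_gv = 1050, A_nv = 650, A_nt = 70 mm²; R_n = min(0.6F_uA_nv, 0.6F_yA_gv) + U_bs·F_u·A_nt = 216.2 kN → 162 kN.
Bolt shear governs: 94.7 kN.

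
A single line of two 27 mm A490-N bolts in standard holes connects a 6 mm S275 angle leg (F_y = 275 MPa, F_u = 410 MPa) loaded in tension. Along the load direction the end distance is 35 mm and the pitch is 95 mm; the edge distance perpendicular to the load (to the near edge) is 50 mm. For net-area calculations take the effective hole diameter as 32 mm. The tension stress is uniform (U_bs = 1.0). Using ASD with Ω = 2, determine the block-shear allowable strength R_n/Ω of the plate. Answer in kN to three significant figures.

102 kN

Shear plane L_v = 35 + 1·95 = 130 mm; A_gv = 130 × 6 = 780 mm².
A_nv = (130 − 1.5·32) × 6 = 492 mm².
A_nt = (50 − 0.5·32) × 6 = 204 mm².
0.6 F_u A_nv = 121 kN; 0.6 F_y A_gv = 128.7 kN → shear rupture governs the shear term.
R_n = 121 + 1.0 × 410 × 204 / 1000 = 204.7 kN.
Allowable strength R_n/Ω = 204.7 / 2 = 102 kN.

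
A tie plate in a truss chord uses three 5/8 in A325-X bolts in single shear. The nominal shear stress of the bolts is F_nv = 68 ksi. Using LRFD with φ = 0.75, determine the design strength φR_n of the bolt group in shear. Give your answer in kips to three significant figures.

46.9 kips

A_b = π × 0.625² / 4 = 0.3068 in².
R_n = F_nv · A_b · n · n_s = 68 × 0.3068 × 3 × 1 = 62.59 kips.
Design strength φR_n = 0.75 × 62.59 = 46.9 kips.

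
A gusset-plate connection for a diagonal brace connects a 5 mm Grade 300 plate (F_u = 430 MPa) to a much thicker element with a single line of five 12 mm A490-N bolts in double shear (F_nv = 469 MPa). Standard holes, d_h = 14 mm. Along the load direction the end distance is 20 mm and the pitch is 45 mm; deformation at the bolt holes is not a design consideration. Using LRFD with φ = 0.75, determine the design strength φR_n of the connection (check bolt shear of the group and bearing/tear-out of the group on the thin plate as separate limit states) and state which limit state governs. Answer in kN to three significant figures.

Bolt shear: A_b = π·12²/4 = 113.1 mm²; R_n = 469 × 113.1 × 5 × 2 / 1000 = 530.4 kN → 0.75 × 530.4 = 398 kN.
Bearing (1.5 l_c t F_u ≤ 3.0 d t F_u): upper limit = 3.0·12·5·430 / 1000 = 77.4 kN.
  Edge l_c = 20 − 14/2 = 13 → r_n = 41.93 kN; interior l_c = 45 − 14 = 31 → r_n = 77.4 kN.
  R_n,bearing = 1·41.93 + 4·77.4 = 351.5 kN → 0.75 × 351.5 = 264 kN.
Bearing governs: 264 kN.

264 kN (bearing governs)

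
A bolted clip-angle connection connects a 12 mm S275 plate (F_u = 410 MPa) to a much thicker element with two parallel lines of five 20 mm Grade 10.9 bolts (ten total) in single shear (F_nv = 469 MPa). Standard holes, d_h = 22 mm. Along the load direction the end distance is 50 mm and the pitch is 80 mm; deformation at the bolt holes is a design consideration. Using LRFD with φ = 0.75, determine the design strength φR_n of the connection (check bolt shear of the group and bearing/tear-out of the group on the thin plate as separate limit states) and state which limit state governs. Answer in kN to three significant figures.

Bolt shear: A_b = π·20²/4 = 314.2 mm²; R_n = 469 × 314.2 × 10 × 1 / 1000 = 1473 kN → 0.75 × 1473 = 1110 kN.
Bearing (1.2 l_c t F_u ≤ 2.4 d t F_u): upper limit = 2.4·20·12·410 / 1000 = 236.2 kN.
  Edge l_c = 50 − 22/2 = 39 → r_n = 230.3 kN; interior l_c = 80 − 22 = 58 → r_n = 236.2 kN.
  R_n,bearing = 2·230.3 + 8·236.2 = 2350 kN → 0.75 × 2350 = 1760 kN.
Bolt shear governs: 1110 kN.

1110 kN (bolt shear governs)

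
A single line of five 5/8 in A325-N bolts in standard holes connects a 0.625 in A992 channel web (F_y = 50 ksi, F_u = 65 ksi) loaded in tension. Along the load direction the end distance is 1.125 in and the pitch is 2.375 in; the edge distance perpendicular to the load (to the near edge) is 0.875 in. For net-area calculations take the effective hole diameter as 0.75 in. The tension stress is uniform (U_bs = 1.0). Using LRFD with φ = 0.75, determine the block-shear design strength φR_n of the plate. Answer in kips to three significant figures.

Shear plane L_v = 1.125 + 4·2.375 = 10.62 in; A_gv = 10.62 × 0.625 = 6.641 in².
A_nv = (10.62 − 4.5·0.75) × 0.625 = 4.531 in².
A_nt = (0.875 − 0.5·0.75) × 0.625 = 0.3125 in².
0.6 F_u A_nv = 176.7 kips; 0.6 F_y A_gv = 199.2 kips → shear rupture governs the shear term.
R_n = 176.7 + 1.0 × 65 × 0.3125 = 197 kips.
Design strength φR_n = 0.75 × 197 = 148 kips.

148 kips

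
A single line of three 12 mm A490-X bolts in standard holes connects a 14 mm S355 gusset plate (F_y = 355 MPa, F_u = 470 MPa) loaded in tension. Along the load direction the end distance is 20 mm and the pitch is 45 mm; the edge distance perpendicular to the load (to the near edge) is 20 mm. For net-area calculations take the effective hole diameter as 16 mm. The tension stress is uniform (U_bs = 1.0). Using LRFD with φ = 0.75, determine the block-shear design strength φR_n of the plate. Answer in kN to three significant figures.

Shear plane L_v = 20 + 2·45 = 110 mm; A_gv = 110 × 14 = 1540 mm².
A_nv = (110 − 2.5·16) × 14 = 980 mm².
A_nt = (20 − 0.5·16) × 14 = 168 mm².
0.6 F_u A_nv = 276.4 kN; 0.6 F_y A_gv = 328 kN → shear rupture governs the shear term.
R_n = 276.4 + 1.0 × 470 × 168 / 1000 = 355.3 kN.
Design strength φR_n = 0.75 × 355.3 = 266 kN.

266 kN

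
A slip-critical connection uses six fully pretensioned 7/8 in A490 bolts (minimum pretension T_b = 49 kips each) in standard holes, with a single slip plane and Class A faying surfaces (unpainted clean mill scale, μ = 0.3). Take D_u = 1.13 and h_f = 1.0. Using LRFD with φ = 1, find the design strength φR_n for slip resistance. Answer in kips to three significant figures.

R_n = μ · D_u · h_f · T_b · n_s · n_b = 0.3 × 1.13 × 1.0 × 49 × 1 × 6 = 99.67 kips.
Design strength φR_n = 1 × 99.67 = 99.7 kips.

99.7 kips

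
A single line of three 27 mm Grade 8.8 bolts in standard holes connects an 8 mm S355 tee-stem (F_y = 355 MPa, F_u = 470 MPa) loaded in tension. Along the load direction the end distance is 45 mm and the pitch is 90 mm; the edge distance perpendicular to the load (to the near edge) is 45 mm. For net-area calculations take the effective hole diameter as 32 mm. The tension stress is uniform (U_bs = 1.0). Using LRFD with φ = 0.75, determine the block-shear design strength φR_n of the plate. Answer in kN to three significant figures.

327 kN

Shear plane L_v = 45 + 2·90 = 225 mm; A_gv = 225 × 8 = 1800 mm².
A_nv = (225 − 2.5·32) × 8 = 1160 mm².
A_nt = (45 − 0.5·32) × 8 = 232 mm².
0.6 F_u A_nv = 327.1 kN; 0.6 F_y A_gv = 383.4 kN → shear rupture governs the shear term.
R_n = 327.1 + 1.0 × 470 × 232 / 1000 = 436.2 kN.
Design strength φR_n = 0.75 × 436.2 = 327 kN.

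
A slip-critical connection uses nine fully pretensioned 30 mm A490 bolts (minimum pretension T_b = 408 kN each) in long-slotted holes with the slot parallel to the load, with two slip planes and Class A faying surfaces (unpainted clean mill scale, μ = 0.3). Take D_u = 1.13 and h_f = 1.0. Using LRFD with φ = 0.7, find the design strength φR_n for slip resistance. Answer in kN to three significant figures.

R_n = μ · D_u · h_f · T_b · n_s · n_b = 0.3 × 1.13 × 1.0 × 408 × 2 × 9 = 2490 kN.
Design strength φR_n = 0.7 × 2490 = 1740 kN.

1740 kN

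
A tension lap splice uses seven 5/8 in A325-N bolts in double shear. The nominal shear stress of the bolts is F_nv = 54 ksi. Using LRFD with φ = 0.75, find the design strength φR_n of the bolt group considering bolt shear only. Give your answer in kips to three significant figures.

A_b = π × 0.625² / 4 = 0.3068 in².
R_n = F_nv · A_b · n · n_s = 54 × 0.3068 × 7 × 2 = 231.9 kips.
Design strength φR_n = 0.75 × 231.9 = 174 kips.

174 kips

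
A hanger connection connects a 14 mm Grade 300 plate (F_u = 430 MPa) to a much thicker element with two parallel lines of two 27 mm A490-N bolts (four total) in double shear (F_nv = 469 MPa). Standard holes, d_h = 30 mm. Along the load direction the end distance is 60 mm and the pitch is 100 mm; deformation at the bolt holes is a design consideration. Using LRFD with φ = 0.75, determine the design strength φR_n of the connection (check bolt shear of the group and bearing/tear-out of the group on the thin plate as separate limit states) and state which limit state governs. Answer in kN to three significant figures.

Bolt shear: A_b = π·27²/4 = 572.6 mm²; R_n = 469 × 572.6 × 4 × 2 / 1000 = 2148 kN → 0.75 × 2148 = 1610 kN.
Bearing (1.2 l_c t F_u ≤ 2.4 d t F_u): upper limit = 2.4·27·14·430 / 1000 = 390.1 kN.
  Edge l_c = 60 − 30/2 = 45 → r_n = 325.1 kN; interior l_c = 100 − 30 = 70 → r_n = 390.1 kN.
  R_n,bearing = 2·325.1 + 2·390.1 = 1430 kN → 0.75 × 1430 = 1070 kN.
Bearing governs: 1070 kN.

1070 kN (bearing governs)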